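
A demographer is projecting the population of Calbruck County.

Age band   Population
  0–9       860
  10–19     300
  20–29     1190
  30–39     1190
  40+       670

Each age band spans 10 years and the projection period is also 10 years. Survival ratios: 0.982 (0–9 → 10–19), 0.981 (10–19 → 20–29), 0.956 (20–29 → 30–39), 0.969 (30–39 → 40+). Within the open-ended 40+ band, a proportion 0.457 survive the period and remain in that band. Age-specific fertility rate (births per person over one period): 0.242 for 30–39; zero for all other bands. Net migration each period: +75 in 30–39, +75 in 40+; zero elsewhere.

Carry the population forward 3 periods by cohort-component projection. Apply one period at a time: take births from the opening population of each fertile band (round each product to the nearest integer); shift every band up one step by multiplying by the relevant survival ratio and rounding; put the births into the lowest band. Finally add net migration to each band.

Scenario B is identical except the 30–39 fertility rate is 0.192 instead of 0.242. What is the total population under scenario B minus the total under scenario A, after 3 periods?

After projecting period 1:
Births: 1190 × 0.242 = 288
10–19: 860 × 0.982 = 845
20–29: 300 × 0.981 = 294
30–39: 1190 × 0.956 = 1138
40+: 1190 × 0.969 + 670 × 0.457 = 1153 + 306 = 1459
Net migration: 30–39 + 75 → 1213; 40+ + 75 → 1534
Giving 288 / 845 / 294 / 1213 / 1534.
After projecting period 2:
Births: 1213 × 0.242 = 294
10–19: 288 × 0.982 = 283
20–29: 845 × 0.981 = 829
30–39: 294 × 0.956 = 281
40+: 1213 × 0.969 + 1534 × 0.457 = 1175 + 701 = 1876
Net migration: 30–39 + 75 → 356; 40+ + 75 → 1951
Giving 294 / 283 / 829 / 356 / 1951.
After projecting period 3:
Births: 356 × 0.242 = 86
10–19: 294 × 0.982 = 289
20–29: 283 × 0.981 = 278
30–39: 829 × 0.956 = 793
40+: 356 × 0.969 + 1951 × 0.457 = 345 + 892 = 1237
Net migration: 30–39 + 75 → 868; 40+ + 75 → 1312
Giving 86 / 289 / 278 / 868 / 1312.
Scenario A total after 3 periods: 2833
Scenario B projection —
After projecting period 1:
Births: 1190 × 0.192 = 228
10–19: 860 × 0.982 = 845
20–29: 300 × 0.981 = 294
30–39: 1190 × 0.956 = 1138
40+: 1190 × 0.969 + 670 × 0.457 = 1153 + 306 = 1459
Net migration: 30–39 + 75 → 1213; 40+ + 75 → 1534
Giving 228 / 845 / 294 / 1213 / 1534.
After projecting period 2:
Births: 1213 × 0.192 = 233
10–19: 228 × 0.982 = 224
20–29: 845 × 0.981 = 829
30–39: 294 × 0.956 = 281
40+: 1213 × 0.969 + 1534 × 0.457 = 1175 + 701 = 1876
Net migration: 30–39 + 75 → 356; 40+ + 75 → 1951
Giving 233 / 224 / 829 / 356 / 1951.
After projecting period 3:
Births: 356 × 0.192 = 68
10–19: 233 × 0.982 = 229
20–29: 224 × 0.981 = 220
30–39: 829 × 0.956 = 793
40+: 356 × 0.969 + 1951 × 0.457 = 345 + 892 = 1237
Net migration: 30–39 + 75 → 868; 40+ + 75 → 1312
Giving 68 / 229 / 220 / 868 / 1312.
Scenario B total after 3 periods: 2697
Difference B − A = 2697 − 2833 = -136

-136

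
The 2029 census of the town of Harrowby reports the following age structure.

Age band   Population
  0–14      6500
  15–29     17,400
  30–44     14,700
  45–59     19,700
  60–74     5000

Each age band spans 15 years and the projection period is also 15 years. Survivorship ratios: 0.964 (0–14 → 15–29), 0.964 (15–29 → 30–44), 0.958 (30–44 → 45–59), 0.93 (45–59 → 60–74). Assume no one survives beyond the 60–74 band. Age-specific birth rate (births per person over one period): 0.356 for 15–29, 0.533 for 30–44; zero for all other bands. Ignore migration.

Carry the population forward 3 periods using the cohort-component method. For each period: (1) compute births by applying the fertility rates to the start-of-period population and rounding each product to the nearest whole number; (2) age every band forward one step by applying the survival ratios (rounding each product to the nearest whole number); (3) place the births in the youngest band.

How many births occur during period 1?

Let band 1 be 0–14 through band 5 = 60–74.
After projecting period 1:
Births: 17400 * 0.356 = 6194 ; 14700 * 0.533 = 7835 ⇒ total 14029
Band 2: 6500 * 0.964 = 6266
Band 3: 17400 * 0.964 = 16774
Band 4: 14700 * 0.958 = 14083
Band 5: 19700 * 0.93 = 18321
End of period: [14029, 6266, 16774, 14083, 18321]

14029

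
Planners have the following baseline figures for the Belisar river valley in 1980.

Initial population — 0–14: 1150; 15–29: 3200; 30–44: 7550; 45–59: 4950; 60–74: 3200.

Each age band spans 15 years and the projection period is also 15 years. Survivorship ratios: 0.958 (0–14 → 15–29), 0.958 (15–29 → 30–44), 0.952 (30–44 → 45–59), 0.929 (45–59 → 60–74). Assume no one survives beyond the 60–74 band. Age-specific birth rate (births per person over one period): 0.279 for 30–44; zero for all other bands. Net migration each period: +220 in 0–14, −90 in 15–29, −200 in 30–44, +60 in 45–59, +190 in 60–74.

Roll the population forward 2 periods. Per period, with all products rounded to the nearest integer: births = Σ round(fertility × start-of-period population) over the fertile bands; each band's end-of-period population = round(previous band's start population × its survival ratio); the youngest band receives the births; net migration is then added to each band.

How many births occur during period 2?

Numbering the groups 1..5 from youngest to oldest:
Period 1.
Births: 7550 * 0.279 = 2106
Group 2: 1150 * 0.958 = 1102
Group 3: 3200 * 0.958 = 3066
Group 4: 7550 * 0.952 = 7188
Group 5: 4950 * 0.929 = 4599
Net migration: Group 1 + 220 → 2326; Group 2 − 90 → 1012; Group 3 − 200 → 2866; Group 4 + 60 → 7248; Group 5 + 190 → 4789
End of period: [2326, 1012, 2866, 7248, 4789]
Period 2.
Births: 2866 * 0.279 = 800
Group 2: 2326 * 0.958 = 2228
Group 3: 1012 * 0.958 = 969
Group 4: 2866 * 0.952 = 2728
Group 5: 7248 * 0.929 = 6733
Net migration: Group 1 + 220 → 1020; Group 2 − 90 → 2138; Group 3 − 200 → 769; Group 4 + 60 → 2788; Group 5 + 190 → 6923
End of period: [1020, 2138, 769, 2788, 6923]

800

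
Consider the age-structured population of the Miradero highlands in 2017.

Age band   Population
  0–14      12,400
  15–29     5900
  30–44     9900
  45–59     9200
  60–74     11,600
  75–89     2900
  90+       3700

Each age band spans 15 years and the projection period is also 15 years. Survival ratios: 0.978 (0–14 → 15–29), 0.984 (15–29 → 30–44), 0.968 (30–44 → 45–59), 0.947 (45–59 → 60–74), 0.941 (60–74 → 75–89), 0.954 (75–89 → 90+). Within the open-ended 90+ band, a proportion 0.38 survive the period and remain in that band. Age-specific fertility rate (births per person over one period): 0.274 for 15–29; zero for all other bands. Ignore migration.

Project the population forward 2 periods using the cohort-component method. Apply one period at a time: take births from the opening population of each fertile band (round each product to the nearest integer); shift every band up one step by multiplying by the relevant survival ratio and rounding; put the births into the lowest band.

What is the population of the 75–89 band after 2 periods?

Period 1:
Births: 5900 * 0.274 = 1617
15–29: 12400 * 0.978 = 12127
30–44: 5900 * 0.984 = 5806
45–59: 9900 * 0.968 = 9583
60–74: 9200 * 0.947 = 8712
75–89: 11600 * 0.941 = 10916
90+: 2900 * 0.954 + 3700 * 0.38 = 2767 + 1406 = 4173
Giving 1617 / 12127 / 5806 / 9583 / 8712 / 10916 / 4173.
Period 2:
Births: 12127 * 0.274 = 3323
15–29: 1617 * 0.978 = 1581
30–44: 12127 * 0.984 = 11933
45–59: 5806 * 0.968 = 5620
60–74: 9583 * 0.947 = 9075
75–89: 8712 * 0.941 = 8198
90+: 10916 * 0.954 + 4173 * 0.38 = 10414 + 1586 = 12000
Giving 3323 / 1581 / 11933 / 5620 / 9075 / 8198 / 12000.

8198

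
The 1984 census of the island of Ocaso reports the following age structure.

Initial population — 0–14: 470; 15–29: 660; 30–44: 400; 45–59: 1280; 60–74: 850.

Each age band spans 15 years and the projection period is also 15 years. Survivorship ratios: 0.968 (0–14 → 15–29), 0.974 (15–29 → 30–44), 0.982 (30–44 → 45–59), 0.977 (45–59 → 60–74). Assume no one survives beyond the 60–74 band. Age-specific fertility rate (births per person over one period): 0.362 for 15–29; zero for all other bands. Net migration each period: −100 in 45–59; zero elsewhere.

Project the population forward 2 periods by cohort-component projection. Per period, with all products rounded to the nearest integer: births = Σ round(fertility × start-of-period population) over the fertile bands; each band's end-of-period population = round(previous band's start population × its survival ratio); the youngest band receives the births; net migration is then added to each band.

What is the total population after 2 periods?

1656

Period 1.
Births: 660 * 0.362 = 239
15–29: 470 * 0.968 = 455
30–44: 660 * 0.974 = 643
45–59: 400 * 0.982 = 393
60–74: 1280 * 0.977 = 1251
Net migration: 45–59 − 100 → 293
End of period: [239, 455, 643, 293, 1251]
Period 2.
Births: 455 * 0.362 = 165
15–29: 239 * 0.968 = 231
30–44: 455 * 0.974 = 443
45–59: 643 * 0.982 = 631
60–74: 293 * 0.977 = 286
Net migration: 45–59 − 100 → 531
End of period: [165, 231, 443, 531, 286]
Total after period 2: 165 + 231 + 443 + 531 + 286 = 1656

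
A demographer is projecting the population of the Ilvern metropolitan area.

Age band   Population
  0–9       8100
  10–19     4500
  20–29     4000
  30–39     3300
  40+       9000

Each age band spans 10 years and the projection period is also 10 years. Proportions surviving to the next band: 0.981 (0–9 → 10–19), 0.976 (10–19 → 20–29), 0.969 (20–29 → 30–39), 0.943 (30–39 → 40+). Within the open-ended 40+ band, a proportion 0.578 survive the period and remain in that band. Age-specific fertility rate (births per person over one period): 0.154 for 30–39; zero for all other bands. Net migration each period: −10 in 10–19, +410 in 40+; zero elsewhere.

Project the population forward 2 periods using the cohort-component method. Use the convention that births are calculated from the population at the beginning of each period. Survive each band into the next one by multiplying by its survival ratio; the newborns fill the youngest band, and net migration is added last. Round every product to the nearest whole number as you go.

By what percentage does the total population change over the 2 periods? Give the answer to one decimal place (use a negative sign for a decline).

Period 1:
Births: 3300 × 0.154 = 508
10–19: 8100 × 0.981 = 7946
20–29: 4500 × 0.976 = 4392
30–39: 4000 × 0.969 = 3876
40+: 3300 × 0.943 + 9000 × 0.578 = 3112 + 5202 = 8314
Net migration: 10–19 − 10 → 7936; 40+ + 410 → 8724
Giving 508 / 7936 / 4392 / 3876 / 8724.
Period 2:
Births: 3876 × 0.154 = 597
10–19: 508 × 0.981 = 498
20–29: 7936 × 0.976 = 7746
30–39: 4392 × 0.969 = 4256
40+: 3876 × 0.943 + 8724 × 0.578 = 3655 + 5042 = 8697
Net migration: 10–19 − 10 → 488; 40+ + 410 → 9107
Giving 597 / 488 / 7746 / 4256 / 9107.
Total: 28900 → 22194; change = -6706; percentage change = -23.2%

-23.2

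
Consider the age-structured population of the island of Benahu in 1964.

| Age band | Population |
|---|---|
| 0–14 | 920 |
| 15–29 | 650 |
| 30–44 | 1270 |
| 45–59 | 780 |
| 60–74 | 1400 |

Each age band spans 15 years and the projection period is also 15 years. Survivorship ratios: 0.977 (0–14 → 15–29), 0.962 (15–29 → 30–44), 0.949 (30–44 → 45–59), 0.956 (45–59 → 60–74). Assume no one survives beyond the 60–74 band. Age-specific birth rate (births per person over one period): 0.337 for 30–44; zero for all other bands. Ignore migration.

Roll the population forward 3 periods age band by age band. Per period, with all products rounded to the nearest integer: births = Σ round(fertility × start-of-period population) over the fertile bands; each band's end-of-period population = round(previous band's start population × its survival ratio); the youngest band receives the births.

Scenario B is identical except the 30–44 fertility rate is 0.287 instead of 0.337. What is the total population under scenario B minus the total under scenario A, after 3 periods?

Call the bands 1 to 5, youngest first.
After projecting period 1:
Births: 1270 × 0.337 = 428
Band 2: 920 × 0.977 = 899
Band 3: 650 × 0.962 = 625
Band 4: 1270 × 0.949 = 1205
Band 5: 780 × 0.956 = 746
→ [428, 899, 625, 1205, 746]
After projecting period 2:
Births: 625 × 0.337 = 211
Band 2: 428 × 0.977 = 418
Band 3: 899 × 0.962 = 865
Band 4: 625 × 0.949 = 593
Band 5: 1205 × 0.956 = 1152
→ [211, 418, 865, 593, 1152]
After projecting period 3:
Births: 865 × 0.337 = 292
Band 2: 211 × 0.977 = 206
Band 3: 418 × 0.962 = 402
Band 4: 865 × 0.949 = 821
Band 5: 593 × 0.956 = 567
→ [292, 206, 402, 821, 567]
Scenario A total after 3 periods: 2288
Scenario B projection —
After projecting period 1:
Births: 1270 × 0.287 = 364
Band 2: 920 × 0.977 = 899
Band 3: 650 × 0.962 = 625
Band 4: 1270 × 0.949 = 1205
Band 5: 780 × 0.956 = 746
→ [364, 899, 625, 1205, 746]
After projecting period 2:
Births: 625 × 0.287 = 179
Band 2: 364 × 0.977 = 356
Band 3: 899 × 0.962 = 865
Band 4: 625 × 0.949 = 593
Band 5: 1205 × 0.956 = 1152
→ [179, 356, 865, 593, 1152]
After projecting period 3:
Births: 865 × 0.287 = 248
Band 2: 179 × 0.977 = 175
Band 3: 356 × 0.962 = 342
Band 4: 865 × 0.949 = 821
Band 5: 593 × 0.956 = 567
→ [248, 175, 342, 821, 567]
Scenario B total after 3 periods: 2153
Difference B − A = 2153 − 2288 = -135

-135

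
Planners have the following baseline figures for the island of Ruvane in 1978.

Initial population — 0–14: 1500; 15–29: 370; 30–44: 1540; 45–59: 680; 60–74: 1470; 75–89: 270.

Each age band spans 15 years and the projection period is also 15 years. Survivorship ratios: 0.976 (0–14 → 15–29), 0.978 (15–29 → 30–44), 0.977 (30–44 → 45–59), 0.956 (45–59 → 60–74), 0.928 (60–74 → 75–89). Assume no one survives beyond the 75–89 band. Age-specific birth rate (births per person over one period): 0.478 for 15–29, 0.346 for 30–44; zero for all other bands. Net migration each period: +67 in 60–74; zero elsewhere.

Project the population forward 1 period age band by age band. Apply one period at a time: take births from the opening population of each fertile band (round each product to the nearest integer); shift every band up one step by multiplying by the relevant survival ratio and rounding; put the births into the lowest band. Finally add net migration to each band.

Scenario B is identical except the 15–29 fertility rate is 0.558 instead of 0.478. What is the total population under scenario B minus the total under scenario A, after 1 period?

(Groups numbered youngest = 1 to oldest = 6.)
Period 1:
Births: 370 × 0.478 = 177 ; 1540 × 0.346 = 533 → total 710
Group 2: 1500 × 0.976 = 1464
Group 3: 370 × 0.978 = 362
Group 4: 1540 × 0.977 = 1505
Group 5: 680 × 0.956 = 650
Group 6: 1470 × 0.928 = 1364
Net migration: Group 5 + 67 → 717
Giving 710 / 1464 / 362 / 1505 / 717 / 1364.
Scenario A total after 1 period: 6122
Scenario B projection —
Period 1:
Births: 370 × 0.558 = 206 ; 1540 × 0.346 = 533 → total 739
Group 2: 1500 × 0.976 = 1464
Group 3: 370 × 0.978 = 362
Group 4: 1540 × 0.977 = 1505
Group 5: 680 × 0.956 = 650
Group 6: 1470 × 0.928 = 1364
Net migration: Group 5 + 67 → 717
Giving 739 / 1464 / 362 / 1505 / 717 / 1364.
Scenario B total after 1 period: 6151
Difference B − A = 6151 − 6122 = 29

29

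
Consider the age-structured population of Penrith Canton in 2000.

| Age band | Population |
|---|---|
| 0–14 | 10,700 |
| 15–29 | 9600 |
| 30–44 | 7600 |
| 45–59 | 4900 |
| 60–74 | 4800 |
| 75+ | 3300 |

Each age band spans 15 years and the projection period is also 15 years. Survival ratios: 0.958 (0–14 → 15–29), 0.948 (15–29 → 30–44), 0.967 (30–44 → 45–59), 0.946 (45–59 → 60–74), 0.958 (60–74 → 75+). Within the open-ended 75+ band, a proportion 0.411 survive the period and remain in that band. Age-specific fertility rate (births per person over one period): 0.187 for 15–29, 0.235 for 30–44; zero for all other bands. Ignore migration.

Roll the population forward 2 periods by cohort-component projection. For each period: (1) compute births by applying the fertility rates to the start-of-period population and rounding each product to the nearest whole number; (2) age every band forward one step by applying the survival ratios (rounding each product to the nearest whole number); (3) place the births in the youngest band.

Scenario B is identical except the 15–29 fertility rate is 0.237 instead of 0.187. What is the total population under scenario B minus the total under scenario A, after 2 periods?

971

Call the bands 1 to 6, youngest first.
Period 1.
Births: 9600 * 0.187 = 1795 ; 7600 * 0.235 = 1786 → total 3581
Band 2: 10700 * 0.958 = 10251
Band 3: 9600 * 0.948 = 9101
Band 4: 7600 * 0.967 = 7349
Band 5: 4900 * 0.946 = 4635
Band 6: 4800 * 0.958 + 3300 * 0.411 = 4598 + 1356 = 5954
Giving 3581 / 10251 / 9101 / 7349 / 4635 / 5954.
Period 2.
Births: 10251 * 0.187 = 1917 ; 9101 * 0.235 = 2139 → total 4056
Band 2: 3581 * 0.958 = 3431
Band 3: 10251 * 0.948 = 9718
Band 4: 9101 * 0.967 = 8801
Band 5: 7349 * 0.946 = 6952
Band 6: 4635 * 0.958 + 5954 * 0.411 = 4440 + 2447 = 6887
Giving 4056 / 3431 / 9718 / 8801 / 6952 / 6887.
Scenario A total after 2 periods: 39845
Scenario B projection —
Period 1.
Births: 9600 * 0.237 = 2275 ; 7600 * 0.235 = 1786 → total 4061
Band 2: 10700 * 0.958 = 10251
Band 3: 9600 * 0.948 = 9101
Band 4: 7600 * 0.967 = 7349
Band 5: 4900 * 0.946 = 4635
Band 6: 4800 * 0.958 + 3300 * 0.411 = 4598 + 1356 = 5954
Giving 4061 / 10251 / 9101 / 7349 / 4635 / 5954.
Period 2.
Births: 10251 * 0.237 = 2429 ; 9101 * 0.235 = 2139 → total 4568
Band 2: 4061 * 0.958 = 3890
Band 3: 10251 * 0.948 = 9718
Band 4: 9101 * 0.967 = 8801
Band 5: 7349 * 0.946 = 6952
Band 6: 4635 * 0.958 + 5954 * 0.411 = 4440 + 2447 = 6887
Giving 4568 / 3890 / 9718 / 8801 / 6952 / 6887.
Scenario B total after 2 periods: 40816
Difference B − A = 40816 − 39845 = 971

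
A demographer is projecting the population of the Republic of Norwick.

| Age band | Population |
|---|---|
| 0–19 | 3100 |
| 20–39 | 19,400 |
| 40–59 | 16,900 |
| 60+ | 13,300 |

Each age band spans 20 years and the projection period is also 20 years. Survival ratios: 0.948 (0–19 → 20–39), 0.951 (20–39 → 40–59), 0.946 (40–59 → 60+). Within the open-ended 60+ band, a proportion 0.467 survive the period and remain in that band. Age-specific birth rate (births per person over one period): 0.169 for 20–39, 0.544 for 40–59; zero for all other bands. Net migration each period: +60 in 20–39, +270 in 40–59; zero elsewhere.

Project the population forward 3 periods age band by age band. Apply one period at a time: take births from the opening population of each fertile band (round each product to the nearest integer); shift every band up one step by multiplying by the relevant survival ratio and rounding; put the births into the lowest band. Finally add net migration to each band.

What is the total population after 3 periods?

41536

Period 1.
Births: 19400 × 0.169 = 3279, 16900 × 0.544 = 9194 ⇒ total 12473
20–39: 3100 × 0.948 = 2939
40–59: 19400 × 0.951 = 18449
60+: 16900 × 0.946 + 13300 × 0.467 = 15987 + 6211 = 22198
Net migration: 20–39 + 60 → 2999; 40–59 + 270 → 18719
Giving 12473 / 2999 / 18719 / 22198.
Period 2.
Births: 2999 × 0.169 = 507, 18719 × 0.544 = 10183 ⇒ total 10690
20–39: 12473 × 0.948 = 11824
40–59: 2999 × 0.951 = 2852
60+: 18719 × 0.946 + 22198 × 0.467 = 17708 + 10366 = 28074
Net migration: 20–39 + 60 → 11884; 40–59 + 270 → 3122
Giving 10690 / 11884 / 3122 / 28074.
Period 3.
Births: 11884 × 0.169 = 2008, 3122 × 0.544 = 1698 ⇒ total 3706
20–39: 10690 × 0.948 = 10134
40–59: 11884 × 0.951 = 11302
60+: 3122 × 0.946 + 28074 × 0.467 = 2953 + 13111 = 16064
Net migration: 20–39 + 60 → 10194; 40–59 + 270 → 11572
Giving 3706 / 10194 / 11572 / 16064.
Total after period 3: 3706 + 10194 + 11572 + 16064 = 41536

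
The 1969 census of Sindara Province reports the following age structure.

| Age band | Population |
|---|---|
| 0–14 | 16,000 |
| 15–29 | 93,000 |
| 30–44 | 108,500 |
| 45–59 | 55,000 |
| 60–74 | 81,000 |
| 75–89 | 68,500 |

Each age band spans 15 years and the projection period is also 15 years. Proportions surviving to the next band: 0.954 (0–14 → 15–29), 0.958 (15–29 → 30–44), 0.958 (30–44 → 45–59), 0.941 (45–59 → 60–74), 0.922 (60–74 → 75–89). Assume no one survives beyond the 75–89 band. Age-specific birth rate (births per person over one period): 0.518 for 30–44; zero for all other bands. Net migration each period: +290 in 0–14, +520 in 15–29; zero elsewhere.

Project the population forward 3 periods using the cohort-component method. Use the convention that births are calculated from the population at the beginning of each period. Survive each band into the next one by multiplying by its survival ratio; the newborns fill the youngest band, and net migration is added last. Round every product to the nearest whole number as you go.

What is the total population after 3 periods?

290060

Period 1.
Births: 108500 × 0.518 = 56203
15–29: 16000 × 0.954 = 15264
30–44: 93000 × 0.958 = 89094
45–59: 108500 × 0.958 = 103943
60–74: 55000 × 0.941 = 51755
75–89: 81000 × 0.922 = 74682
Net migration: 0–14 + 290 → 56493; 15–29 + 520 → 15784
Giving 56493 / 15784 / 89094 / 103943 / 51755 / 74682.
Period 2.
Births: 89094 × 0.518 = 46151
15–29: 56493 × 0.954 = 53894
30–44: 15784 × 0.958 = 15121
45–59: 89094 × 0.958 = 85352
60–74: 103943 × 0.941 = 97810
75–89: 51755 × 0.922 = 47718
Net migration: 0–14 + 290 → 46441; 15–29 + 520 → 54414
Giving 46441 / 54414 / 15121 / 85352 / 97810 / 47718.
Period 3.
Births: 15121 × 0.518 = 7833
15–29: 46441 × 0.954 = 44305
30–44: 54414 × 0.958 = 52129
45–59: 15121 × 0.958 = 14486
60–74: 85352 × 0.941 = 80316
75–89: 97810 × 0.922 = 90181
Net migration: 0–14 + 290 → 8123; 15–29 + 520 → 44825
Giving 8123 / 44825 / 52129 / 14486 / 80316 / 90181.
Total after period 3: 8123 + 44825 + 52129 + 14486 + 80316 + 90181 = 290060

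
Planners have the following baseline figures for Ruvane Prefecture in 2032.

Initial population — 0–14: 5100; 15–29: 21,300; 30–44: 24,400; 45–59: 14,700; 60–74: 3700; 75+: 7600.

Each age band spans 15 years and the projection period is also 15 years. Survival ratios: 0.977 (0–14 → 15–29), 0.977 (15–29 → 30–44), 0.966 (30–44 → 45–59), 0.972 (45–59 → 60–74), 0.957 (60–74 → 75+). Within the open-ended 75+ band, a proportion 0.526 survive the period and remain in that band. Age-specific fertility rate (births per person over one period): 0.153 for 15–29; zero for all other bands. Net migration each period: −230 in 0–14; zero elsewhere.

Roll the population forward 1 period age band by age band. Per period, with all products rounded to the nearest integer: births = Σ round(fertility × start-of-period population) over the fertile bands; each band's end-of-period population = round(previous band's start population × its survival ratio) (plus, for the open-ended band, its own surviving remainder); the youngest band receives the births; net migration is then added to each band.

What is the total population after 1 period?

[period 1]
Births: 21300 × 0.153 = 3259
15–29: 5100 × 0.977 = 4983
30–44: 21300 × 0.977 = 20810
45–59: 24400 × 0.966 = 23570
60–74: 14700 × 0.972 = 14288
75+: 3700 × 0.957 + 7600 × 0.526 = 3541 + 3998 = 7539
Net migration: 0–14 − 230 → 3029
Population now: 0–14=3029, 15–29=4983, 30–44=20810, 45–59=23570, 60–74=14288, 75+=7539
Total after period 1: 3029 + 4983 + 20810 + 23570 + 14288 + 7539 = 74219

74219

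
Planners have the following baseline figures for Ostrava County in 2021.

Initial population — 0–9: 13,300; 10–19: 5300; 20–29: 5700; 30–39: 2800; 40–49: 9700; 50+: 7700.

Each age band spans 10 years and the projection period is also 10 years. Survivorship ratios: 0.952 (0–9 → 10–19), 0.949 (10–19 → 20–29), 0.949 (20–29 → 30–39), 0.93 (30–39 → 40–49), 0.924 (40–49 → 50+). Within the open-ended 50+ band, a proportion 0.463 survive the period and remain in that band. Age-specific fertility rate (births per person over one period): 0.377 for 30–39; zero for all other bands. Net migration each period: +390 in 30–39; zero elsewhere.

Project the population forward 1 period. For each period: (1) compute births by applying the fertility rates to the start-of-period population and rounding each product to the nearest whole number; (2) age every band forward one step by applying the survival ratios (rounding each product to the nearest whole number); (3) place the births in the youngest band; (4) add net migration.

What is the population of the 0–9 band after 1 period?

1056

Period 1.
Births: 2800 × 0.377 = 1056
10–19: 13300 × 0.952 = 12662
20–29: 5300 × 0.949 = 5030
30–39: 5700 × 0.949 = 5409
40–49: 2800 × 0.93 = 2604
50+: 9700 × 0.924 + 7700 × 0.463 = 8963 + 3565 = 12528
Net migration: 30–39 + 390 → 5799
End of period: [1056, 12662, 5030, 5799, 2604, 12528]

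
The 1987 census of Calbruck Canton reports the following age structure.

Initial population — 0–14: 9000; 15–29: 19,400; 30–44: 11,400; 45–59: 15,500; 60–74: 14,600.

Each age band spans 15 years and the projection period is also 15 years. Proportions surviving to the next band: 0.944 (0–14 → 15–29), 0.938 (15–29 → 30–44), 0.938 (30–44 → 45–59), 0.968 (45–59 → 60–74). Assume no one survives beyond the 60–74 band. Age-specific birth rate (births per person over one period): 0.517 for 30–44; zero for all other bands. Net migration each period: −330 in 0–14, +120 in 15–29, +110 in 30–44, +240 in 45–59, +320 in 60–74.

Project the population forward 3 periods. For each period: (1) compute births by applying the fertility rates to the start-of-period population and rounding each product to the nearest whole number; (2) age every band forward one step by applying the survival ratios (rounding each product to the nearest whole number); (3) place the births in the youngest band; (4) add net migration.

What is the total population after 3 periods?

(Bands numbered youngest = 1 to oldest = 5.)
Period 1.
Births: 11400 × 0.517 = 5894
Band 2: 9000 × 0.944 = 8496
Band 3: 19400 × 0.938 = 18197
Band 4: 11400 × 0.938 = 10693
Band 5: 15500 × 0.968 = 15004
Net migration: Band 1 − 330 → 5564; Band 2 + 120 → 8616; Band 3 + 110 → 18307; Band 4 + 240 → 10933; Band 5 + 320 → 15324
End of period: [5564, 8616, 18307, 10933, 15324]
Period 2.
Births: 18307 × 0.517 = 9465
Band 2: 5564 × 0.944 = 5252
Band 3: 8616 × 0.938 = 8082
Band 4: 18307 × 0.938 = 17172
Band 5: 10933 × 0.968 = 10583
Net migration: Band 1 − 330 → 9135; Band 2 + 120 → 5372; Band 3 + 110 → 8192; Band 4 + 240 → 17412; Band 5 + 320 → 10903
End of period: [9135, 5372, 8192, 17412, 10903]
Period 3.
Births: 8192 × 0.517 = 4235
Band 2: 9135 × 0.944 = 8623
Band 3: 5372 × 0.938 = 5039
Band 4: 8192 × 0.938 = 7684
Band 5: 17412 × 0.968 = 16855
Net migration: Band 1 − 330 → 3905; Band 2 + 120 → 8743; Band 3 + 110 → 5149; Band 4 + 240 → 7924; Band 5 + 320 → 17175
End of period: [3905, 8743, 5149, 7924, 17175]
Total after period 3: 3905 + 8743 + 5149 + 7924 + 17175 = 42896

42896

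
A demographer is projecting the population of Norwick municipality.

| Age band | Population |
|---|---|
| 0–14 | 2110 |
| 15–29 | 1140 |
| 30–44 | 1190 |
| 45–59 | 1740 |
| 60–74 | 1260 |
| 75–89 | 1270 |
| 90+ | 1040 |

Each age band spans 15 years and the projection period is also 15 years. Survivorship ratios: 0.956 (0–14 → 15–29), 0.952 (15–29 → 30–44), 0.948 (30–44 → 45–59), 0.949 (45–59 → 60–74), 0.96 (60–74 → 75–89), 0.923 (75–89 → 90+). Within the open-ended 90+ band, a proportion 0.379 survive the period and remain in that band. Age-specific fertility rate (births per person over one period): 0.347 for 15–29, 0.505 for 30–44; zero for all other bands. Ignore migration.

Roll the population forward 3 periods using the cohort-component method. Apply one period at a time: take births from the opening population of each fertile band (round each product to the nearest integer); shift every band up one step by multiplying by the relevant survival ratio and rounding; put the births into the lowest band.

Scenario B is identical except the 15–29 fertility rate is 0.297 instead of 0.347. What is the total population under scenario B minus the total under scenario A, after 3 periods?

Call the bands 1 to 7, youngest first.
Period 1:
Births: 1140 × 0.347 = 396 ; 1190 × 0.505 = 601 — total 997
Band 2: 2110 × 0.956 = 2017
Band 3: 1140 × 0.952 = 1085
Band 4: 1190 × 0.948 = 1128
Band 5: 1740 × 0.949 = 1651
Band 6: 1260 × 0.96 = 1210
Band 7: 1270 × 0.923 + 1040 × 0.379 = 1172 + 394 = 1566
Population now: 0–14=997, 15–29=2017, 30–44=1085, 45–59=1128, 60–74=1651, 75–89=1210, 90+=1566
Period 2:
Births: 2017 × 0.347 = 700 ; 1085 × 0.505 = 548 — total 1248
Band 2: 997 × 0.956 = 953
Band 3: 2017 × 0.952 = 1920
Band 4: 1085 × 0.948 = 1029
Band 5: 1128 × 0.949 = 1070
Band 6: 1651 × 0.96 = 1585
Band 7: 1210 × 0.923 + 1566 × 0.379 = 1117 + 594 = 1711
Population now: 0–14=1248, 15–29=953, 30–44=1920, 45–59=1029, 60–74=1070, 75–89=1585, 90+=1711
Period 3:
Births: 953 × 0.347 = 331 ; 1920 × 0.505 = 970 — total 1301
Band 2: 1248 × 0.956 = 1193
Band 3: 953 × 0.952 = 907
Band 4: 1920 × 0.948 = 1820
Band 5: 1029 × 0.949 = 977
Band 6: 1070 × 0.96 = 1027
Band 7: 1585 × 0.923 + 1711 × 0.379 = 1463 + 648 = 2111
Population now: 0–14=1301, 15–29=1193, 30–44=907, 45–59=1820, 60–74=977, 75–89=1027, 90+=2111
Scenario A total after 3 periods: 9336
Scenario B projection —
Period 1:
Births: 1140 × 0.297 = 339 ; 1190 × 0.505 = 601 — total 940
Band 2: 2110 × 0.956 = 2017
Band 3: 1140 × 0.952 = 1085
Band 4: 1190 × 0.948 = 1128
Band 5: 1740 × 0.949 = 1651
Band 6: 1260 × 0.96 = 1210
Band 7: 1270 × 0.923 + 1040 × 0.379 = 1172 + 394 = 1566
Population now: 0–14=940, 15–29=2017, 30–44=1085, 45–59=1128, 60–74=1651, 75–89=1210, 90+=1566
Period 2:
Births: 2017 × 0.297 = 599 ; 1085 × 0.505 = 548 — total 1147
Band 2: 940 × 0.956 = 899
Band 3: 2017 × 0.952 = 1920
Band 4: 1085 × 0.948 = 1029
Band 5: 1128 × 0.949 = 1070
Band 6: 1651 × 0.96 = 1585
Band 7: 1210 × 0.923 + 1566 × 0.379 = 1117 + 594 = 1711
Population now: 0–14=1147, 15–29=899, 30–44=1920, 45–59=1029, 60–74=1070, 75–89=1585, 90+=1711
Period 3:
Births: 899 × 0.297 = 267 ; 1920 × 0.505 = 970 — total 1237
Band 2: 1147 × 0.956 = 1097
Band 3: 899 × 0.952 = 856
Band 4: 1920 × 0.948 = 1820
Band 5: 1029 × 0.949 = 977
Band 6: 1070 × 0.96 = 1027
Band 7: 1585 × 0.923 + 1711 × 0.379 = 1463 + 648 = 2111
Population now: 0–14=1237, 15–29=1097, 30–44=856, 45–59=1820, 60–74=977, 75–89=1027, 90+=2111
Scenario B total after 3 periods: 9125
Difference B − A = 9125 − 9336 = -211

-211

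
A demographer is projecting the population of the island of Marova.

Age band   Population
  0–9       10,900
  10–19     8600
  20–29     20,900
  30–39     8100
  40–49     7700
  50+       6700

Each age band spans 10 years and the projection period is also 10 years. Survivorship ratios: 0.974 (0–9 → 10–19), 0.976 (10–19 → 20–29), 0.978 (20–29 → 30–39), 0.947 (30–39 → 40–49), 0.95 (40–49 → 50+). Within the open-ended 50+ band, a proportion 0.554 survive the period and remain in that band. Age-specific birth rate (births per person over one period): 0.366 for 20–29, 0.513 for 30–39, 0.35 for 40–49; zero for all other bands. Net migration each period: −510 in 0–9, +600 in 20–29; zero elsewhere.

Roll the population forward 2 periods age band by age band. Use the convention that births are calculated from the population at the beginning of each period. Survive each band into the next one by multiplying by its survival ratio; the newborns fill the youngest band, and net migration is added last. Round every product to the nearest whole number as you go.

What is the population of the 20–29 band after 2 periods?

(Bands numbered youngest = 1 to oldest = 6.)
— Period 1 —
Births: 20900 × 0.366 = 7649, 8100 × 0.513 = 4155, 7700 × 0.35 = 2695 ⇒ total 14499
Band 2: 10900 × 0.974 = 10617
Band 3: 8600 × 0.976 = 8394
Band 4: 20900 × 0.978 = 20440
Band 5: 8100 × 0.947 = 7671
Band 6: 7700 × 0.95 + 6700 × 0.554 = 7315 + 3712 = 11027
Net migration: Band 1 − 510 → 13989; Band 3 + 600 → 8994
End of period: [13989, 10617, 8994, 20440, 7671, 11027]
— Period 2 —
Births: 8994 × 0.366 = 3292, 20440 × 0.513 = 10486, 7671 × 0.35 = 2685 ⇒ total 16463
Band 2: 13989 × 0.974 = 13625
Band 3: 10617 × 0.976 = 10362
Band 4: 8994 × 0.978 = 8796
Band 5: 20440 × 0.947 = 19357
Band 6: 7671 × 0.95 + 11027 × 0.554 = 7287 + 6109 = 13396
Net migration: Band 1 − 510 → 15953; Band 3 + 600 → 10962
End of period: [15953, 13625, 10962, 8796, 19357, 13396]

10962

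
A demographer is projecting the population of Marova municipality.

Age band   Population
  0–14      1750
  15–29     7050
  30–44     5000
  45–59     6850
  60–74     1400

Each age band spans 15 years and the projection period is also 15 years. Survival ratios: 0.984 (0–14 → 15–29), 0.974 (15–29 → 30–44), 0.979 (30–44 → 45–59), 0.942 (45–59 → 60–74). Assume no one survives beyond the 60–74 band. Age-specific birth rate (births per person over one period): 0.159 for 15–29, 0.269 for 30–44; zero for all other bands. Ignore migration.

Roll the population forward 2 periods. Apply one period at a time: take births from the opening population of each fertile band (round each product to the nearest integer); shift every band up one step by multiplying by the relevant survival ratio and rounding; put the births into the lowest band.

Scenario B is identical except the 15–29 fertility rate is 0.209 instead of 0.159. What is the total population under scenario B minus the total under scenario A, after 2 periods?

432

— Period 1 —
Births: 7050 * 0.159 = 1121 ; 5000 * 0.269 = 1345 → 2466
15–29: 1750 * 0.984 = 1722
30–44: 7050 * 0.974 = 6867
45–59: 5000 * 0.979 = 4895
60–74: 6850 * 0.942 = 6453
End of period: [2466, 1722, 6867, 4895, 6453]
— Period 2 —
Births: 1722 * 0.159 = 274 ; 6867 * 0.269 = 1847 → 2121
15–29: 2466 * 0.984 = 2427
30–44: 1722 * 0.974 = 1677
45–59: 6867 * 0.979 = 6723
60–74: 4895 * 0.942 = 4611
End of period: [2121, 2427, 1677, 6723, 4611]
Scenario A total after 2 periods: 17559
Scenario B projection —
— Period 1 —
Births: 7050 * 0.209 = 1473 ; 5000 * 0.269 = 1345 → 2818
15–29: 1750 * 0.984 = 1722
30–44: 7050 * 0.974 = 6867
45–59: 5000 * 0.979 = 4895
60–74: 6850 * 0.942 = 6453
End of period: [2818, 1722, 6867, 4895, 6453]
— Period 2 —
Births: 1722 * 0.209 = 360 ; 6867 * 0.269 = 1847 → 2207
15–29: 2818 * 0.984 = 2773
30–44: 1722 * 0.974 = 1677
45–59: 6867 * 0.979 = 6723
60–74: 4895 * 0.942 = 4611
End of period: [2207, 2773, 1677, 6723, 4611]
Scenario B total after 2 periods: 17991
Difference B − A = 17991 − 17559 = 432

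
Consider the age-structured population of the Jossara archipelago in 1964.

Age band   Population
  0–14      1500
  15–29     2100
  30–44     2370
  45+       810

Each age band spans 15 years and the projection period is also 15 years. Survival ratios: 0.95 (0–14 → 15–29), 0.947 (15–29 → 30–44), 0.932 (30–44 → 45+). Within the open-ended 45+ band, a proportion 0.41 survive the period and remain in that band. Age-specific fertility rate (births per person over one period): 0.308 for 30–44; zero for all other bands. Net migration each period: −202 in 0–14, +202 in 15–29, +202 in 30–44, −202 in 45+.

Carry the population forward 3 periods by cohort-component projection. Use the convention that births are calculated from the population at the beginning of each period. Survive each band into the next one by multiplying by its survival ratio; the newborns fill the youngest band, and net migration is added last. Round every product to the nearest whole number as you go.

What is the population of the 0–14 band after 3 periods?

335

Numbering the bands 1..4 from youngest to oldest:
[period 1]
Births: 2370 × 0.308 = 730
Band 2: 1500 × 0.95 = 1425
Band 3: 2100 × 0.947 = 1989
Band 4: 2370 × 0.932 + 810 × 0.41 = 2209 + 332 = 2541
Net migration: Band 1 − 202 → 528; Band 2 + 202 → 1627; Band 3 + 202 → 2191; Band 4 − 202 → 2339
Population now: 0–14=528, 15–29=1627, 30–44=2191, 45+=2339
[period 2]
Births: 2191 × 0.308 = 675
Band 2: 528 × 0.95 = 502
Band 3: 1627 × 0.947 = 1541
Band 4: 2191 × 0.932 + 2339 × 0.41 = 2042 + 959 = 3001
Net migration: Band 1 − 202 → 473; Band 2 + 202 → 704; Band 3 + 202 → 1743; Band 4 − 202 → 2799
Population now: 0–14=473, 15–29=704, 30–44=1743, 45+=2799
[period 3]
Births: 1743 × 0.308 = 537
Band 2: 473 × 0.95 = 449
Band 3: 704 × 0.947 = 667
Band 4: 1743 × 0.932 + 2799 × 0.41 = 1624 + 1148 = 2772
Net migration: Band 1 − 202 → 335; Band 2 + 202 → 651; Band 3 + 202 → 869; Band 4 − 202 → 2570
Population now: 0–14=335, 15–29=651, 30–44=869, 45+=2570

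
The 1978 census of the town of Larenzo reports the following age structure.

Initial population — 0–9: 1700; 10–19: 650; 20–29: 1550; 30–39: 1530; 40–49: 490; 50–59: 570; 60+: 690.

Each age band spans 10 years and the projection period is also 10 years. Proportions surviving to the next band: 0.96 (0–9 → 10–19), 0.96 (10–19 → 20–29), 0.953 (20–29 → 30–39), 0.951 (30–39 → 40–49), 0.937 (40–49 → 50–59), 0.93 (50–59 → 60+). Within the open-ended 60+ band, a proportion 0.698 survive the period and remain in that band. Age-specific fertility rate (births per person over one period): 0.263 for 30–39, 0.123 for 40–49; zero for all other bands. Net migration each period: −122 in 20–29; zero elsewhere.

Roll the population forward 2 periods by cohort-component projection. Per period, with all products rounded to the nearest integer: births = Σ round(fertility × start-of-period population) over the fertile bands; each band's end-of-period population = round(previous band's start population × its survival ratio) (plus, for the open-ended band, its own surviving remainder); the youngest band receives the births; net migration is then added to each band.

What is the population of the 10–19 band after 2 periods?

444

[period 1]
Births: 1530 * 0.263 = 402 ; 490 * 0.123 = 60 → total 462
10–19: 1700 * 0.96 = 1632
20–29: 650 * 0.96 = 624
30–39: 1550 * 0.953 = 1477
40–49: 1530 * 0.951 = 1455
50–59: 490 * 0.937 = 459
60+: 570 * 0.93 + 690 * 0.698 = 530 + 482 = 1012
Net migration: 20–29 − 122 → 502
Giving 462 / 1632 / 502 / 1477 / 1455 / 459 / 1012.
[period 2]
Births: 1477 * 0.263 = 388 ; 1455 * 0.123 = 179 → total 567
10–19: 462 * 0.96 = 444
20–29: 1632 * 0.96 = 1567
30–39: 502 * 0.953 = 478
40–49: 1477 * 0.951 = 1405
50–59: 1455 * 0.937 = 1363
60+: 459 * 0.93 + 1012 * 0.698 = 427 + 706 = 1133
Net migration: 20–29 − 122 → 1445
Giving 567 / 444 / 1445 / 478 / 1405 / 1363 / 1133.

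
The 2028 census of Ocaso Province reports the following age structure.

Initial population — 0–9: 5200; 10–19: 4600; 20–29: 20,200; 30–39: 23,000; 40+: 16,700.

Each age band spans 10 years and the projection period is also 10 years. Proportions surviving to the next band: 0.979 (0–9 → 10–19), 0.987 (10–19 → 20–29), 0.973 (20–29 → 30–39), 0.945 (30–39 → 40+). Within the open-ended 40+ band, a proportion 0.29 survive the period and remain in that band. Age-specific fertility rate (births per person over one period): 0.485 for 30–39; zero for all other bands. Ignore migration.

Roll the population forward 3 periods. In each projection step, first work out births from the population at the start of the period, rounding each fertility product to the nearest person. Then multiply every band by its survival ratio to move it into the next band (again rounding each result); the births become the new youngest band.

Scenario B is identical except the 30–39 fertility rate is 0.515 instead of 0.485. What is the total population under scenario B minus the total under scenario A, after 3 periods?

1375

(Groups numbered youngest = 1 to oldest = 5.)
Period 1:
Births: 23000 * 0.485 = 11155
Group 2: 5200 * 0.979 = 5091
Group 3: 4600 * 0.987 = 4540
Group 4: 20200 * 0.973 = 19655
Group 5: 23000 * 0.945 + 16700 * 0.29 = 21735 + 4843 = 26578
→ [11155, 5091, 4540, 19655, 26578]
Period 2:
Births: 19655 * 0.485 = 9533
Group 2: 11155 * 0.979 = 10921
Group 3: 5091 * 0.987 = 5025
Group 4: 4540 * 0.973 = 4417
Group 5: 19655 * 0.945 + 26578 * 0.29 = 18574 + 7708 = 26282
→ [9533, 10921, 5025, 4417, 26282]
Period 3:
Births: 4417 * 0.485 = 2142
Group 2: 9533 * 0.979 = 9333
Group 3: 10921 * 0.987 = 10779
Group 4: 5025 * 0.973 = 4889
Group 5: 4417 * 0.945 + 26282 * 0.29 = 4174 + 7622 = 11796
→ [2142, 9333, 10779, 4889, 11796]
Scenario A total after 3 periods: 38939
Scenario B projection —
Period 1:
Births: 23000 * 0.515 = 11845
Group 2: 5200 * 0.979 = 5091
Group 3: 4600 * 0.987 = 4540
Group 4: 20200 * 0.973 = 19655
Group 5: 23000 * 0.945 + 16700 * 0.29 = 21735 + 4843 = 26578
→ [11845, 5091, 4540, 19655, 26578]
Period 2:
Births: 19655 * 0.515 = 10122
Group 2: 11845 * 0.979 = 11596
Group 3: 5091 * 0.987 = 5025
Group 4: 4540 * 0.973 = 4417
Group 5: 19655 * 0.945 + 26578 * 0.29 = 18574 + 7708 = 26282
→ [10122, 11596, 5025, 4417, 26282]
Period 3:
Births: 4417 * 0.515 = 2275
Group 2: 10122 * 0.979 = 9909
Group 3: 11596 * 0.987 = 11445
Group 4: 5025 * 0.973 = 4889
Group 5: 4417 * 0.945 + 26282 * 0.29 = 4174 + 7622 = 11796
→ [2275, 9909, 11445, 4889, 11796]
Scenario B total after 3 periods: 40314
Difference B − A = 40314 − 38939 = 1375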